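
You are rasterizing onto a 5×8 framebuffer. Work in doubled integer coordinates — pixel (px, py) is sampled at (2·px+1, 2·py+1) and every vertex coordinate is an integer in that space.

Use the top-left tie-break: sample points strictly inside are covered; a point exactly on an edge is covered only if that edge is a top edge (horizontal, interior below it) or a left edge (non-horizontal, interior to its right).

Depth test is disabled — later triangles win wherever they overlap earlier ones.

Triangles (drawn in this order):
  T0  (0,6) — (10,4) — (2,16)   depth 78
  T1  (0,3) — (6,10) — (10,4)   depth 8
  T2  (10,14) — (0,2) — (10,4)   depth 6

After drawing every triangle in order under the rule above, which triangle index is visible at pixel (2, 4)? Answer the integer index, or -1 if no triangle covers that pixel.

T0:
  2·area = 104
  edge (0, 6)→(10, 4): d=(10,-2) top-left  bias=+0
  edge (10, 4)→(2, 16): d=(-8,12) right/bottom  bias=-1
  edge (2, 16)→(0, 6): d=(-2,-10) top-left  bias=+0
    (2,2)@(5, 5): e=[0,52,52] → █  [on edge]
    (3,2)@(7, 5): e=[4,28,72] → █
    (4,2)@(9, 5): e=[8,4,92] → █
    (0,3)@(1, 7): e=[12,84,8] → █
    (1,3)@(3, 7): e=[16,60,28] → █
    (4,3)@(9, 7): e=[28,-12,88] → ·
    (0,4)@(1, 9): e=[32,68,4] → █
    (3,4)@(7, 9): e=[44,-4,64] → ·
    (0,5)@(1, 11): e=[52,52,0] → █  [on edge]
    (3,5)@(7, 11): e=[64,-20,60] → ·
    (0,6)@(1, 13): e=[72,36,-4] → ·
    (1,6)@(3, 13): e=[76,12,16] → █
  covered (14 px):
    · · · · ·
    · · · · ·
    · · █ █ █
    █ █ █ █ ·
    █ █ █ · ·
    █ █ █ · ·
    · █ · · ·
    · · · · ·
T1:
  2·area = 64  (B↔C swapped to make it positive)
  edge (0, 3)→(10, 4): d=(10,1) right/bottom  bias=-1
  edge (10, 4)→(6, 10): d=(-4,6) right/bottom  bias=-1
  edge (6, 10)→(0, 3): d=(-6,-7) top-left  bias=+0
    (1,2)@(3, 5): e=[17,38,9] → █
    (2,2)@(5, 5): e=[15,26,23] → █
    (3,2)@(7, 5): e=[13,14,37] → █
    (4,2)@(9, 5): e=[11,2,51] → █
    (1,3)@(3, 7): e=[37,30,-3] → ·
    (2,3)@(5, 7): e=[35,18,11] → █
    (4,3)@(9, 7): e=[31,-6,39] → ·
    (2,4)@(5, 9): e=[55,10,-1] → ·
    (3,4)@(7, 9): e=[53,-2,13] → ·
  covered (6 px):
    · · · · ·
    · · · · ·
    · █ █ █ █
    · · █ █ ·
    · · · · ·
    · · · · ·
    · · · · ·
    · · · · ·
T2:
  2·area = 100
  edge (10, 14)→(0, 2): d=(-10,-12) top-left  bias=+0
  edge (0, 2)→(10, 4): d=(10,2) right/bottom  bias=-1
  edge (10, 4)→(10, 14): d=(0,10) right/bottom  bias=-1
    (0,1)@(1, 3): e=[2,8,90] → █
    (1,1)@(3, 3): e=[26,4,70] → █
    (2,1)@(5, 3): e=[50,0,50] → ·  [on edge]
    (0,2)@(1, 5): e=[-18,28,90] → ·
    (1,2)@(3, 5): e=[6,24,70] → █
    (2,2)@(5, 5): e=[30,20,50] → █
    (3,2)@(7, 5): e=[54,16,30] → █
    (4,2)@(9, 5): e=[78,12,10] → █
    (1,3)@(3, 7): e=[-14,44,70] → ·
    (2,3)@(5, 7): e=[10,40,50] → █
    (2,4)@(5, 9): e=[-10,60,50] → ·
    (3,4)@(7, 9): e=[14,56,30] → █
  covered (12 px):
    · · · · ·
    █ █ · · ·
    · █ █ █ █
    · · █ █ █
    · · · █ █
    · · · · █
    · · · · ·
    · · · · ·

Z-buffer (winner per pixel, '.' = empty):
  . . . . .
  2 2 . . .
  . 2 2 2 2
  0 0 2 2 2
  0 0 0 2 2
  0 0 0 . 2
  . 0 . . .
  . . . . .

Final: 0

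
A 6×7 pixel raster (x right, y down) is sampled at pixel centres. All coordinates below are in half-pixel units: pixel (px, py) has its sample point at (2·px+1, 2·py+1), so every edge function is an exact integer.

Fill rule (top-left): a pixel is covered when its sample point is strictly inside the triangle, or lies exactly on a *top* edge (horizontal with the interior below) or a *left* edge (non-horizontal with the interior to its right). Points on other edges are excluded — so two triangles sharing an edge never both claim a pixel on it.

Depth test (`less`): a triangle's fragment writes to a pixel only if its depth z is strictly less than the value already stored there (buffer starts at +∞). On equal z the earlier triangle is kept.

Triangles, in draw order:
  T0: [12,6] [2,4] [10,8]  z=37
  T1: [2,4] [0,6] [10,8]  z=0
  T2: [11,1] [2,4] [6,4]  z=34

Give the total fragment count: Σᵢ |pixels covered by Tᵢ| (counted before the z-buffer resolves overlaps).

T0:
  2·area = 24  (B↔C swapped to make it positive)
  edge (12, 6)→(10, 8): d=(-2,2) right/bottom  bias=-1
  edge (10, 8)→(2, 4): d=(-8,-4) top-left  bias=+0
  edge (2, 4)→(12, 6): d=(10,2) right/bottom  bias=-1
    (2,2)@(5, 5): e=[16,4,4] → X
    (3,2)@(7, 5): e=[12,12,0] → .  [on edge]
    (2,3)@(5, 7): e=[12,-12,24] → .
    (4,3)@(9, 7): e=[4,4,16] → X
    (5,3)@(11, 7): e=[0,12,12] → .  [on edge]
    (4,4)@(9, 9): e=[0,-12,36] → .  [on edge]
    (3,5)@(7, 11): e=[0,-36,60] → .  [on edge]
    (2,6)@(5, 13): e=[0,-60,84] → .  [on edge]
  covered (2 px):
    . . . . . .
    . . . . . .
    . . X . . .
    . . . . X .
    . . . . . .
    . . . . . .
    . . . . . .
T1:
  2·area = 24  (B↔C swapped to make it positive)
  edge (2, 4)→(10, 8): d=(8,4) right/bottom  bias=-1
  edge (10, 8)→(0, 6): d=(-10,-2) top-left  bias=+0
  edge (0, 6)→(2, 4): d=(2,-2) top-left  bias=+0
    (2,0)@(5, 1): e=[-36,60,0] → .  [on edge]
    (1,1)@(3, 3): e=[-12,36,0] → .  [on edge]
    (0,2)@(1, 5): e=[12,12,0] → X  [on edge]
    (1,2)@(3, 5): e=[4,16,4] → X
    (2,2)@(5, 5): e=[-4,20,8] → .
    (0,3)@(1, 7): e=[28,-8,4] → .
    (1,3)@(3, 7): e=[20,-4,8] → .
    (2,3)@(5, 7): e=[12,0,12] → X  [on edge]
    (3,3)@(7, 7): e=[4,4,16] → X
    (4,3)@(9, 7): e=[-4,8,20] → .
    (2,4)@(5, 9): e=[28,-20,16] → .
    (3,4)@(7, 9): e=[20,-16,20] → .
  covered (4 px):
    . . . . . .
    . . . . . .
    X X . . . .
    . . X X . .
    . . . . . .
    . . . . . .
    . . . . . .
T2:
  2·area = 12  (B↔C swapped to make it positive)
  edge (11, 1)→(6, 4): d=(-5,3) right/bottom  bias=-1
  edge (6, 4)→(2, 4): d=(-4,0) right/bottom  bias=-1
  edge (2, 4)→(11, 1): d=(9,-3) top-left  bias=+0
    (5,0)@(11, 1): e=[0,12,0] → .  [on edge]
    (2,1)@(5, 3): e=[8,4,0] → X  [on edge]
    (3,1)@(7, 3): e=[2,4,6] → X
    (4,1)@(9, 3): e=[-4,4,12] → .
    (2,2)@(5, 5): e=[-2,-4,18] → .
    (3,2)@(7, 5): e=[-8,-4,24] → .
    (0,3)@(1, 7): e=[0,-12,24] → .  [on edge]
  covered (2 px):
    . . . . . .
    . . X X . .
    . . . . . .
    . . . . . .
    . . . . . .
    . . . . . .
    . . . . . .

Result: 8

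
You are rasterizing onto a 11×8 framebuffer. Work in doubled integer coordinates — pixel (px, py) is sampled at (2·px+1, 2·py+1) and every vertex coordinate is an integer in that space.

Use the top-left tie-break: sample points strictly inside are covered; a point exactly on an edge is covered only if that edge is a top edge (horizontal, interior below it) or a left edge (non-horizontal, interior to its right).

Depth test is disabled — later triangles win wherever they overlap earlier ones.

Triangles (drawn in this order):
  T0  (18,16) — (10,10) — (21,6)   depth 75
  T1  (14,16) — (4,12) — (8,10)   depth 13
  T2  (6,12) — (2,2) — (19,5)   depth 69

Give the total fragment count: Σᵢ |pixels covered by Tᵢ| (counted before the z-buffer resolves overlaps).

T0:
  2·area = 98
  edge (18, 16)→(10, 10): d=(-8,-6) top-left  bias=+0
  edge (10, 10)→(21, 6): d=(11,-4) top-left  bias=+0
  edge (21, 6)→(18, 16): d=(-3,10) right/bottom  bias=-1
    (9,3)@(19, 7): e=[78,3,17] → X
    (10,3)@(21, 7): e=[90,11,-3] → .
    (6,4)@(13, 9): e=[26,1,71] → X
    (7,4)@(15, 9): e=[38,9,51] → X
    (8,4)@(17, 9): e=[50,17,31] → X
    (10,4)@(21, 9): e=[74,33,-9] → .
    (6,5)@(13, 11): e=[10,23,65] → X
    (10,5)@(21, 11): e=[58,55,-15] → .
    (6,6)@(13, 13): e=[-6,45,59] → .
    (7,6)@(15, 13): e=[6,53,39] → X
    (9,6)@(19, 13): e=[30,69,-1] → .
    (7,7)@(15, 15): e=[-10,75,33] → .
  covered (12 px):
    . . . . . . . . . . .
    . . . . . . . . . . .
    . . . . . . . . . . .
    . . . . . . . . . X .
    . . . . . . X X X X .
    . . . . . . X X X X .
    . . . . . . . X X . .
    . . . . . . . . X . .
T1:
  2·area = 36
  edge (14, 16)→(4, 12): d=(-10,-4) top-left  bias=+0
  edge (4, 12)→(8, 10): d=(4,-2) top-left  bias=+0
  edge (8, 10)→(14, 16): d=(6,6) right/bottom  bias=-1
    (0,1)@(1, 3): e=[78,-42,0] → .  [on edge]
    (1,2)@(3, 5): e=[66,-30,0] → .  [on edge]
    (2,3)@(5, 7): e=[54,-18,0] → .  [on edge]
    (3,4)@(7, 9): e=[42,-6,0] → .  [on edge]
    (3,5)@(7, 11): e=[22,2,12] → X
    (4,5)@(9, 11): e=[30,6,0] → .  [on edge]
    (3,6)@(7, 13): e=[2,10,24] → X
    (4,6)@(9, 13): e=[10,14,12] → X
    (5,6)@(11, 13): e=[18,18,0] → .  [on edge]
    (3,7)@(7, 15): e=[-18,18,36] → .
    (4,7)@(9, 15): e=[-10,22,24] → .
    (6,7)@(13, 15): e=[6,30,0] → .  [on edge]
  covered (3 px):
    . . . . . . . . . . .
    . . . . . . . . . . .
    . . . . . . . . . . .
    . . . . . . . . . . .
    . . . . . . . . . . .
    . . . X . . . . . . .
    . . . X X . . . . . .
    . . . . . . . . . . .
T2:
  2·area = 158
  edge (6, 12)→(2, 2): d=(-4,-10) top-left  bias=+0
  edge (2, 2)→(19, 5): d=(17,3) right/bottom  bias=-1
  edge (19, 5)→(6, 12): d=(-13,7) right/bottom  bias=-1
    (1,1)@(3, 3): e=[6,14,138] → X
    (2,1)@(5, 3): e=[26,8,124] → X
    (3,1)@(7, 3): e=[46,2,110] → X
    (4,1)@(9, 3): e=[66,-4,96] → .
    (1,2)@(3, 5): e=[-2,48,112] → .
    (2,2)@(5, 5): e=[18,42,98] → X
    (4,2)@(9, 5): e=[58,30,70] → X
    (5,2)@(11, 5): e=[78,24,56] → X
    (6,2)@(13, 5): e=[98,18,42] → X
    (7,2)@(15, 5): e=[118,12,28] → X
    (8,2)@(17, 5): e=[138,6,14] → X
    (9,2)@(19, 5): e=[158,0,0] → .  [on edge]
  covered (21 px):
    . . . . . . . . . . .
    . X X X . . . . . . .
    . . X X X X X X X . .
    . . X X X X X X . . .
    . . X X X X . . . . .
    . . . X . . . . . . .
    . . . . . . . . . . .
    . . . . . . . . . . .

Answer: 36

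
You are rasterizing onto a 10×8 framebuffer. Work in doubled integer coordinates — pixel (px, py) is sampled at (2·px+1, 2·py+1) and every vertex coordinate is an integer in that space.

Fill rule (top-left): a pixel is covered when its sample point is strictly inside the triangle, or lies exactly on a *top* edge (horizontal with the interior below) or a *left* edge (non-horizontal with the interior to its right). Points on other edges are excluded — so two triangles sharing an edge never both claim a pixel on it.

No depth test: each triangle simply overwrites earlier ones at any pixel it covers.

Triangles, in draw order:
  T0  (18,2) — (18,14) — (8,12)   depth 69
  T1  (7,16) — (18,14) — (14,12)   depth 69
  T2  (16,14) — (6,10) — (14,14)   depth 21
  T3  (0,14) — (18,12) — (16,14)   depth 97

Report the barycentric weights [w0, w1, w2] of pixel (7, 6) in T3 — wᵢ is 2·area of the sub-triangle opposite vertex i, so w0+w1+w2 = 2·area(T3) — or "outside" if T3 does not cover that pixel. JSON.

T0:
  2·area = 120
  edge (18, 2)→(18, 14): d=(0,12) right/bottom  bias=-1
  edge (18, 14)→(8, 12): d=(-10,-2) top-left  bias=+0
  edge (8, 12)→(18, 2): d=(10,-10) top-left  bias=+0
    (9,0)@(19, 1): e=[-12,132,0] → ·  [on edge]
    (8,1)@(17, 3): e=[12,108,0] → #  [on edge]
    (9,1)@(19, 3): e=[-12,112,20] → ·
    (7,2)@(15, 5): e=[36,84,0] → #  [on edge]
    (9,2)@(19, 5): e=[-12,92,40] → ·
    (6,3)@(13, 7): e=[60,60,0] → #  [on edge]
    (9,3)@(19, 7): e=[-12,72,60] → ·
    (5,4)@(11, 9): e=[84,36,0] → #  [on edge]
    (9,4)@(19, 9): e=[-12,52,80] → ·
    (1,5)@(3, 11): e=[180,0,-60] → ·  [on edge]
    (4,5)@(9, 11): e=[108,12,0] → #  [on edge]
    (9,5)@(19, 11): e=[-12,32,100] → ·
    (3,6)@(7, 13): e=[132,-12,0] → ·  [on edge]
    (6,6)@(13, 13): e=[60,0,60] → #  [on edge]
    (2,7)@(5, 15): e=[156,-36,0] → ·  [on edge]
  covered (18 px):
    · · · · · · · · · ·
    · · · · · · · · # ·
    · · · · · · · # # ·
    · · · · · · # # # ·
    · · · · · # # # # ·
    · · · · # # # # # ·
    · · · · · · # # # ·
    · · · · · · · · · ·
T1:
  2·area = 30  (B↔C swapped to make it positive)
  edge (7, 16)→(14, 12): d=(7,-4) top-left  bias=+0
  edge (14, 12)→(18, 14): d=(4,2) right/bottom  bias=-1
  edge (18, 14)→(7, 16): d=(-11,2) right/bottom  bias=-1
    (6,6)@(13, 13): e=[3,6,21] → #
    (7,6)@(15, 13): e=[11,2,17] → #
    (8,6)@(17, 13): e=[19,-2,13] → ·
    (4,7)@(9, 15): e=[1,22,7] → #
    (5,7)@(11, 15): e=[9,18,3] → #
    (6,7)@(13, 15): e=[17,14,-1] → ·
    (7,7)@(15, 15): e=[25,10,-5] → ·
  covered (4 px):
    · · · · · · · · · ·
    · · · · · · · · · ·
    · · · · · · · · · ·
    · · · · · · · · · ·
    · · · · · · · · · ·
    · · · · · · · · · ·
    · · · · · · # # · ·
    · · · · # # · · · ·
T2:
  2·area = 8  (B↔C swapped to make it positive)
  edge (16, 14)→(14, 14): d=(-2,0) right/bottom  bias=-1
  edge (14, 14)→(6, 10): d=(-8,-4) top-left  bias=+0
  edge (6, 10)→(16, 14): d=(10,4) right/bottom  bias=-1
    (6,6)@(13, 13): e=[2,4,2] → #
    (7,6)@(15, 13): e=[2,12,-6] → ·
    (6,7)@(13, 15): e=[-2,-12,22] → ·
  covered (1 px):
    · · · · · · · · · ·
    · · · · · · · · · ·
    · · · · · · · · · ·
    · · · · · · · · · ·
    · · · · · · · · · ·
    · · · · · · · · · ·
    · · · · · · # · · ·
    · · · · · · · · · ·
T3:
  2·area = 32
  edge (0, 14)→(18, 12): d=(18,-2) top-left  bias=+0
  edge (18, 12)→(16, 14): d=(-2,2) right/bottom  bias=-1
  edge (16, 14)→(0, 14): d=(-16,0) right/bottom  bias=-1
    (9,5)@(19, 11): e=[-16,0,48] → ·  [on edge]
    (4,6)@(9, 13): e=[0,16,16] → #  [on edge]
    (5,6)@(11, 13): e=[4,12,16] → #
    (6,6)@(13, 13): e=[8,8,16] → #
    (7,6)@(15, 13): e=[12,4,16] → #
    (8,6)@(17, 13): e=[16,0,16] → ·  [on edge]
    (4,7)@(9, 15): e=[36,12,-16] → ·
    (5,7)@(11, 15): e=[40,8,-16] → ·
    (6,7)@(13, 15): e=[44,4,-16] → ·
    (7,7)@(15, 15): e=[48,0,-16] → ·  [on edge]
  covered (4 px):
    · · · · · · · · · ·
    · · · · · · · · · ·
    · · · · · · · · · ·
    · · · · · · · · · ·
    · · · · · · · · · ·
    · · · · · · · · · ·
    · · · · # # # # · ·
    · · · · · · · · · ·

Result: [4,16,12]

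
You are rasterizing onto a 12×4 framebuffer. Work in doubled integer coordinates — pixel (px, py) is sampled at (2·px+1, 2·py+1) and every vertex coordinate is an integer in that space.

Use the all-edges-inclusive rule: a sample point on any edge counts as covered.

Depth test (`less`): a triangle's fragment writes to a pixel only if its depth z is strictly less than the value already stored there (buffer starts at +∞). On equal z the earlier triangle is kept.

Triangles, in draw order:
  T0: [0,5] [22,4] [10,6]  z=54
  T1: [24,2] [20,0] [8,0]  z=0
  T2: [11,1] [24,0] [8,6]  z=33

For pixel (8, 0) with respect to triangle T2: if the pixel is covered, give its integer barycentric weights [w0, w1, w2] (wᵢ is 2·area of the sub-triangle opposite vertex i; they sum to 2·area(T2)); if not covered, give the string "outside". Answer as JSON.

T0:
  2·area = 32
  edge (0, 5)→(22, 4): d=(22,-1) inclusive
  edge (22, 4)→(10, 6): d=(-12,2) inclusive
  edge (10, 6)→(0, 5): d=(-10,-1) inclusive
    (0,2)@(1, 5): e=[1,30,1] → X
    (1,2)@(3, 5): e=[3,26,3] → X
    (2,2)@(5, 5): e=[5,22,5] → X
    (3,2)@(7, 5): e=[7,18,7] → X
    (4,2)@(9, 5): e=[9,14,9] → X
    (5,2)@(11, 5): e=[11,10,11] → X
    (6,2)@(13, 5): e=[13,6,13] → X
    (7,2)@(15, 5): e=[15,2,15] → X
    (8,2)@(17, 5): e=[17,-2,17] → .
    (0,3)@(1, 7): e=[45,6,-19] → .
    (1,3)@(3, 7): e=[47,2,-17] → .
    (2,3)@(5, 7): e=[49,-2,-15] → .
  covered (8 px):
    . . . . . . . . . . . .
    . . . . . . . . . . . .
    X X X X X X X X . . . .
    . . . . . . . . . . . .
T1:
  2·area = 24  (B↔C swapped to make it positive)
  edge (24, 2)→(8, 0): d=(-16,-2) inclusive
  edge (8, 0)→(20, 0): d=(12,0) inclusive
  edge (20, 0)→(24, 2): d=(4,2) inclusive
    (8,0)@(17, 1): e=[2,12,10] → X
    (9,0)@(19, 1): e=[6,12,6] → X
    (10,0)@(21, 1): e=[10,12,2] → X
    (11,0)@(23, 1): e=[14,12,-2] → .
    (8,1)@(17, 3): e=[-30,36,18] → .
    (9,1)@(19, 3): e=[-26,36,14] → .
    (10,1)@(21, 3): e=[-22,36,10] → .
  covered (3 px):
    . . . . . . . . X X X .
    . . . . . . . . . . . .
    . . . . . . . . . . . .
    . . . . . . . . . . . .
T2:
  2·area = 62
  edge (11, 1)→(24, 0): d=(13,-1) inclusive
  edge (24, 0)→(8, 6): d=(-16,6) inclusive
  edge (8, 6)→(11, 1): d=(3,-5) inclusive
    (5,0)@(11, 1): e=[0,62,0] → X  [on edge]
    (6,0)@(13, 1): e=[2,50,10] → X
    (7,0)@(15, 1): e=[4,38,20] → X
    (8,0)@(17, 1): e=[6,26,30] → X
    (9,0)@(19, 1): e=[8,14,40] → X
    (10,0)@(21, 1): e=[10,2,50] → X
    (11,0)@(23, 1): e=[12,-10,60] → .
    (5,1)@(11, 3): e=[26,30,6] → X
    (8,1)@(17, 3): e=[32,-6,36] → .
    (9,1)@(19, 3): e=[34,-18,46] → .
    (10,1)@(21, 3): e=[36,-30,56] → .
    (4,2)@(9, 5): e=[50,10,2] → X
  covered (10 px):
    . . . . . X X X X X X .
    . . . . . X X X . . . .
    . . . . X . . . . . . .
    . . . . . . . . . . . .

Final: [26,30,6]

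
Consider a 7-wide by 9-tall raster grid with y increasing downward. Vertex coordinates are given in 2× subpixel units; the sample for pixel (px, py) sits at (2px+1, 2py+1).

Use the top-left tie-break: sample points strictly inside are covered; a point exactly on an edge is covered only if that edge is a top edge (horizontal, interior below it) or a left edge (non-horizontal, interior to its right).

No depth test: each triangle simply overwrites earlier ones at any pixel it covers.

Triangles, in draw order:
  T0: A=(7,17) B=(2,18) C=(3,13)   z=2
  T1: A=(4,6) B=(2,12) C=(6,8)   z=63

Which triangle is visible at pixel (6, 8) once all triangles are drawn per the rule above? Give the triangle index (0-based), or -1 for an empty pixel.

T0:
  2·area = 24
  edge (7, 17)→(2, 18): d=(-5,1) right/bottom  bias=-1
  edge (2, 18)→(3, 13): d=(1,-5) top-left  bias=+0
  edge (3, 13)→(7, 17): d=(4,4) right/bottom  bias=-1
    (2,1)@(5, 3): e=[72,0,-48] → .  [on edge]
    (0,5)@(1, 11): e=[36,-12,0] → .  [on edge]
    (1,6)@(3, 13): e=[24,0,0] → .  [on edge]
    (1,7)@(3, 15): e=[14,2,8] → X
    (2,7)@(5, 15): e=[12,12,0] → .  [on edge]
    (1,8)@(3, 17): e=[4,4,16] → X
    (2,8)@(5, 17): e=[2,14,8] → X
    (3,8)@(7, 17): e=[0,24,0] → .  [on edge]
  covered (3 px):
    . . . . . . .
    . . . . . . .
    . . . . . . .
    . . . . . . .
    . . . . . . .
    . . . . . . .
    . . . . . . .
    . X . . . . .
    . X X . . . .
T1:
  2·area = 16  (B↔C swapped to make it positive)
  edge (4, 6)→(6, 8): d=(2,2) right/bottom  bias=-1
  edge (6, 8)→(2, 12): d=(-4,4) right/bottom  bias=-1
  edge (2, 12)→(4, 6): d=(2,-6) top-left  bias=+0
    (6,0)@(13, 1): e=[-28,0,44] → .  [on edge]
    (0,1)@(1, 3): e=[0,40,-24] → .  [on edge]
    (2,1)@(5, 3): e=[-8,24,0] → .  [on edge]
    (5,1)@(11, 3): e=[-20,0,36] → .  [on edge]
    (1,2)@(3, 5): e=[0,24,-8] → .  [on edge]
    (4,2)@(9, 5): e=[-12,0,28] → .  [on edge]
    (2,3)@(5, 7): e=[0,8,8] → .  [on edge]
    (3,3)@(7, 7): e=[-4,0,20] → .  [on edge]
    (1,4)@(3, 9): e=[8,8,0] → X  [on edge]
    (2,4)@(5, 9): e=[4,0,12] → .  [on edge]
    (3,4)@(7, 9): e=[0,-8,24] → .  [on edge]
    (1,5)@(3, 11): e=[12,0,4] → .  [on edge]
    (4,5)@(9, 11): e=[0,-24,40] → .  [on edge]
    (0,6)@(1, 13): e=[20,0,-4] → .  [on edge]
    (5,6)@(11, 13): e=[0,-40,56] → .  [on edge]
    (0,7)@(1, 15): e=[24,-8,0] → .  [on edge]
    (6,7)@(13, 15): e=[0,-56,72] → .  [on edge]
  covered (1 px):
    . . . . . . .
    . . . . . . .
    . . . . . . .
    . . . . . . .
    . X . . . . .
    . . . . . . .
    . . . . . . .
    . . . . . . .
    . . . . . . .

Z-buffer (winner per pixel, '.' = empty):
  . . . . . . .
  . . . . . . .
  . . . . . . .
  . . . . . . .
  . 1 . . . . .
  . . . . . . .
  . . . . . . .
  . 0 . . . . .
  . 0 0 . . . .

Answer: -1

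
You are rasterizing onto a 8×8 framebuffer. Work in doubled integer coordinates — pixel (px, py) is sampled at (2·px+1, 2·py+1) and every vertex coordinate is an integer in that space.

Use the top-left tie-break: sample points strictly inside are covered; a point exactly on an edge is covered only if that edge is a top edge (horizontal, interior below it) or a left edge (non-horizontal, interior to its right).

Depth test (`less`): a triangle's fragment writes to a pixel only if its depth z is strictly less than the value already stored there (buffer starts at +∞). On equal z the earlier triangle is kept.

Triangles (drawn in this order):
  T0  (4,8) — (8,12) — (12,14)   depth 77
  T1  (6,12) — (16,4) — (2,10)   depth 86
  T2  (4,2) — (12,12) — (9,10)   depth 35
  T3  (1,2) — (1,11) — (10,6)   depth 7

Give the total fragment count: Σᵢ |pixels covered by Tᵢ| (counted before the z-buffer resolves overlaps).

T0:
  2·area = 8  (B↔C swapped to make it positive)
  edge (4, 8)→(12, 14): d=(8,6) right/bottom  bias=-1
  edge (12, 14)→(8, 12): d=(-4,-2) top-left  bias=+0
  edge (8, 12)→(4, 8): d=(-4,-4) top-left  bias=+0
    (0,2)@(1, 5): e=[-6,14,0] → .  [on edge]
    (1,3)@(3, 7): e=[-2,10,0] → .  [on edge]
    (2,4)@(5, 9): e=[2,6,0] → X  [on edge]
    (3,4)@(7, 9): e=[-10,10,8] → .
    (2,5)@(5, 11): e=[18,-2,-8] → .
    (3,5)@(7, 11): e=[6,2,0] → X  [on edge]
    (4,5)@(9, 11): e=[-6,6,8] → .
    (3,6)@(7, 13): e=[22,-6,-8] → .
    (4,6)@(9, 13): e=[10,-2,0] → .  [on edge]
    (5,7)@(11, 15): e=[14,-6,0] → .  [on edge]
  covered (2 px):
    . . . . . . . .
    . . . . . . . .
    . . . . . . . .
    . . . . . . . .
    . . X . . . . .
    . . . X . . . .
    . . . . . . . .
    . . . . . . . .
T1:
  2·area = 52  (B↔C swapped to make it positive)
  edge (6, 12)→(2, 10): d=(-4,-2) top-left  bias=+0
  edge (2, 10)→(16, 4): d=(14,-6) top-left  bias=+0
  edge (16, 4)→(6, 12): d=(-10,8) right/bottom  bias=-1
    (4,3)@(9, 7): e=[26,0,26] → X  [on edge]
    (5,3)@(11, 7): e=[30,12,10] → X
    (6,3)@(13, 7): e=[34,24,-6] → .
    (2,4)@(5, 9): e=[10,4,38] → X
    (3,4)@(7, 9): e=[14,16,22] → X
    (5,4)@(11, 9): e=[22,40,-10] → .
    (2,5)@(5, 11): e=[2,32,18] → X
    (4,5)@(9, 11): e=[10,56,-14] → .
    (2,6)@(5, 13): e=[-6,60,-2] → .
    (3,6)@(7, 13): e=[-2,72,-18] → .
  covered (7 px):
    . . . . . . . .
    . . . . . . . .
    . . . . . . . .
    . . . . X X . .
    . . X X X . . .
    . . X X . . . .
    . . . . . . . .
    . . . . . . . .
T2:
  2·area = 14
  edge (4, 2)→(12, 12): d=(8,10) right/bottom  bias=-1
  edge (12, 12)→(9, 10): d=(-3,-2) top-left  bias=+0
  edge (9, 10)→(4, 2): d=(-5,-8) top-left  bias=+0
    (4,4)@(9, 9): e=[6,3,5] → X
    (5,4)@(11, 9): e=[-14,7,21] → .
    (4,5)@(9, 11): e=[22,-3,-5] → .
    (5,5)@(11, 11): e=[2,1,11] → X
    (6,5)@(13, 11): e=[-18,5,27] → .
    (5,6)@(11, 13): e=[18,-5,1] → .
  covered (2 px):
    . . . . . . . .
    . . . . . . . .
    . . . . . . . .
    . . . . . . . .
    . . . . X . . .
    . . . . . X . .
    . . . . . . . .
    . . . . . . . .
T3:
  2·area = 81  (B↔C swapped to make it positive)
  edge (1, 2)→(10, 6): d=(9,4) right/bottom  bias=-1
  edge (10, 6)→(1, 11): d=(-9,5) right/bottom  bias=-1
  edge (1, 11)→(1, 2): d=(0,-9) top-left  bias=+0
    (0,0)@(1, 1): e=[-9,90,0] → .  [on edge]
    (0,1)@(1, 3): e=[9,72,0] → X  [on edge]
    (1,1)@(3, 3): e=[1,62,18] → X
    (2,1)@(5, 3): e=[-7,52,36] → .
    (0,2)@(1, 5): e=[27,54,0] → X  [on edge]
    (2,2)@(5, 5): e=[11,34,36] → X
    (3,2)@(7, 5): e=[3,24,54] → X
    (4,2)@(9, 5): e=[-5,14,72] → .
    (0,3)@(1, 7): e=[45,36,0] → X  [on edge]
    (4,3)@(9, 7): e=[13,-4,72] → .
    (0,4)@(1, 9): e=[63,18,0] → X  [on edge]
    (2,4)@(5, 9): e=[47,-2,36] → .
    (0,5)@(1, 11): e=[81,0,0] → .  [on edge]
    (0,6)@(1, 13): e=[99,-18,0] → .  [on edge]
    (0,7)@(1, 15): e=[117,-36,0] → .  [on edge]
  covered (12 px):
    . . . . . . . .
    X X . . . . . .
    X X X X . . . .
    X X X X . . . .
    X X . . . . . .
    . . . . . . . .
    . . . . . . . .
    . . . . . . . .

Result: 23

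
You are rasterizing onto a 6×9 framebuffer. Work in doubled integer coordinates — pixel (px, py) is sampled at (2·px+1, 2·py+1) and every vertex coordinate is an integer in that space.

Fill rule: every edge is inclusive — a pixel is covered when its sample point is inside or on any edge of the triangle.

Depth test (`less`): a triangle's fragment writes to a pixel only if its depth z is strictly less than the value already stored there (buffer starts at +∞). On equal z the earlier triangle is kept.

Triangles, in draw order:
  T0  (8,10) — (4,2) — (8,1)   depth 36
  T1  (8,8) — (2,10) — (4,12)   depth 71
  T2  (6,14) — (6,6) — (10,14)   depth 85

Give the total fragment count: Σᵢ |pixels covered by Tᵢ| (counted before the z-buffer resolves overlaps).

T0:
  2·area = 36
  edge (8, 10)→(4, 2): d=(-4,-8) inclusive
  edge (4, 2)→(8, 1): d=(4,-1) inclusive
  edge (8, 1)→(8, 10): d=(0,9) inclusive
    (2,1)@(5, 3): e=[4,5,27] → X
    (3,1)@(7, 3): e=[20,7,9] → X
    (4,1)@(9, 3): e=[36,9,-9] → .
    (2,2)@(5, 5): e=[-4,13,27] → .
    (3,2)@(7, 5): e=[12,15,9] → X
    (4,2)@(9, 5): e=[28,17,-9] → .
    (3,3)@(7, 7): e=[4,23,9] → X
    (4,3)@(9, 7): e=[20,25,-9] → .
    (3,4)@(7, 9): e=[-4,31,9] → .
  covered (4 px):
    . . . . . .
    . . X X . .
    . . . X . .
    . . . X . .
    . . . . . .
    . . . . . .
    . . . . . .
    . . . . . .
    . . . . . .
T1:
  2·area = 16  (B↔C swapped to make it positive)
  edge (8, 8)→(4, 12): d=(-4,4) inclusive
  edge (4, 12)→(2, 10): d=(-2,-2) inclusive
  edge (2, 10)→(8, 8): d=(6,-2) inclusive
    (5,2)@(11, 5): e=[0,28,-12] → .  [on edge]
    (4,3)@(9, 7): e=[0,20,-4] → .  [on edge]
    (5,3)@(11, 7): e=[-8,24,0] → .  [on edge]
    (0,4)@(1, 9): e=[24,0,-8] → .  [on edge]
    (2,4)@(5, 9): e=[8,8,0] → X  [on edge]
    (3,4)@(7, 9): e=[0,12,4] → X  [on edge]
    (4,4)@(9, 9): e=[-8,16,8] → .
    (1,5)@(3, 11): e=[8,0,8] → X  [on edge]
    (2,5)@(5, 11): e=[0,4,12] → X  [on edge]
    (3,5)@(7, 11): e=[-8,8,16] → .
    (1,6)@(3, 13): e=[0,-4,20] → .  [on edge]
    (2,6)@(5, 13): e=[-8,0,24] → .  [on edge]
    (0,7)@(1, 15): e=[0,-12,28] → .  [on edge]
    (3,7)@(7, 15): e=[-24,0,40] → .  [on edge]
    (4,8)@(9, 17): e=[-40,0,56] → .  [on edge]
  covered (4 px):
    . . . . . .
    . . . . . .
    . . . . . .
    . . . . . .
    . . X X . .
    . X X . . .
    . . . . . .
    . . . . . .
    . . . . . .
T2:
  2·area = 32
  edge (6, 14)→(6, 6): d=(0,-8) inclusive
  edge (6, 6)→(10, 14): d=(4,8) inclusive
  edge (10, 14)→(6, 14): d=(-4,0) inclusive
    (3,4)@(7, 9): e=[8,4,20] → X
    (4,4)@(9, 9): e=[24,-12,20] → .
    (3,5)@(7, 11): e=[8,12,12] → X
    (4,5)@(9, 11): e=[24,-4,12] → .
    (3,6)@(7, 13): e=[8,20,4] → X
    (4,6)@(9, 13): e=[24,4,4] → X
    (5,6)@(11, 13): e=[40,-12,4] → .
    (3,7)@(7, 15): e=[8,28,-4] → .
    (4,7)@(9, 15): e=[24,12,-4] → .
  covered (4 px):
    . . . . . .
    . . . . . .
    . . . . . .
    . . . . . .
    . . . X . .
    . . . X . .
    . . . X X .
    . . . . . .
    . . . . . .

Result: 12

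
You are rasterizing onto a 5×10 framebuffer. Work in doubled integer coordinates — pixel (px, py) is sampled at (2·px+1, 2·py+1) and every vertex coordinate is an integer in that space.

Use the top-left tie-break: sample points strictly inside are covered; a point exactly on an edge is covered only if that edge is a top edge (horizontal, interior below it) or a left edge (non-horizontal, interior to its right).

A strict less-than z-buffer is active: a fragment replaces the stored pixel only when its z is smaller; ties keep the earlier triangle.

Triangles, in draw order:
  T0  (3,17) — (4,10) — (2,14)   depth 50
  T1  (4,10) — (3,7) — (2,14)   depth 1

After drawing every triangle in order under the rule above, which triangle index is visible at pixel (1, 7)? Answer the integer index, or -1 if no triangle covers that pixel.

T0:
  2·area = 10  (B↔C swapped to make it positive)
  edge (3, 17)→(2, 14): d=(-1,-3) top-left  bias=+0
  edge (2, 14)→(4, 10): d=(2,-4) top-left  bias=+0
  edge (4, 10)→(3, 17): d=(-1,7) right/bottom  bias=-1
    (2,1)@(5, 3): e=[20,-10,0] → ·  [on edge]
    (0,5)@(1, 11): e=[0,-10,20] → ·  [on edge]
    (1,6)@(3, 13): e=[4,2,4] → #
    (2,6)@(5, 13): e=[10,10,-10] → ·
    (1,7)@(3, 15): e=[2,6,2] → #
    (2,7)@(5, 15): e=[8,14,-12] → ·
    (1,8)@(3, 17): e=[0,10,0] → ·  [on edge]
  covered (2 px):
    · · · · ·
    · · · · ·
    · · · · ·
    · · · · ·
    · · · · ·
    · · · · ·
    · # · · ·
    · # · · ·
    · · · · ·
    · · · · ·
T1:
  2·area = 10  (B↔C swapped to make it positive)
  edge (4, 10)→(2, 14): d=(-2,4) right/bottom  bias=-1
  edge (2, 14)→(3, 7): d=(1,-7) top-left  bias=+0
  edge (3, 7)→(4, 10): d=(1,3) right/bottom  bias=-1
    (0,0)@(1, 1): e=[30,-20,0] → ·  [on edge]
    (1,3)@(3, 7): e=[10,0,0] → ·  [on edge]
    (1,4)@(3, 9): e=[6,2,2] → #
    (2,4)@(5, 9): e=[-2,16,-4] → ·
    (1,5)@(3, 11): e=[2,4,4] → #
    (2,5)@(5, 11): e=[-6,18,-2] → ·
    (1,6)@(3, 13): e=[-2,6,6] → ·
    (2,6)@(5, 13): e=[-10,20,0] → ·  [on edge]
    (3,9)@(7, 19): e=[-30,40,0] → ·  [on edge]
  covered (2 px):
    · · · · ·
    · · · · ·
    · · · · ·
    · · · · ·
    · # · · ·
    · # · · ·
    · · · · ·
    · · · · ·
    · · · · ·
    · · · · ·

Z-buffer (winner per pixel, '.' = empty):
  . . . . .
  . . . . .
  . . . . .
  . . . . .
  . 1 . . .
  . 1 . . .
  . 0 . . .
  . 0 . . .
  . . . . .
  . . . . .

Result: 0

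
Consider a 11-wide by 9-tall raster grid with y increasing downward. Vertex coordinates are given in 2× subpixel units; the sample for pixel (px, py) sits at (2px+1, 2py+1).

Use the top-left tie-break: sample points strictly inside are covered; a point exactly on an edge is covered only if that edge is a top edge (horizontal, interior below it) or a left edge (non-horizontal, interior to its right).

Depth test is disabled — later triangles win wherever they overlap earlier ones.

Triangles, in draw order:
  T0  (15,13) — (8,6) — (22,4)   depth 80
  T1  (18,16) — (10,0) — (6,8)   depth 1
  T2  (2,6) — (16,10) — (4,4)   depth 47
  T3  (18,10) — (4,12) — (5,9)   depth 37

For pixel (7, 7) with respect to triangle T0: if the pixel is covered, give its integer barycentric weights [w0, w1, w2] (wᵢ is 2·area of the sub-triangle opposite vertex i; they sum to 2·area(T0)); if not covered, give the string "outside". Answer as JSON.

T0:
  2·area = 112
  edge (15, 13)→(8, 6): d=(-7,-7) top-left  bias=+0
  edge (8, 6)→(22, 4): d=(14,-2) top-left  bias=+0
  edge (22, 4)→(15, 13): d=(-7,9) right/bottom  bias=-1
    (1,0)@(3, 1): e=[0,-80,192] → ·  [on edge]
    (2,1)@(5, 3): e=[0,-48,160] → ·  [on edge]
    (3,2)@(7, 5): e=[0,-16,128] → ·  [on edge]
    (7,2)@(15, 5): e=[56,0,56] → #  [on edge]
    (8,2)@(17, 5): e=[70,4,38] → #
    (9,2)@(19, 5): e=[84,8,20] → #
    (10,2)@(21, 5): e=[98,12,2] → #
    (0,3)@(1, 7): e=[-56,0,168] → ·  [on edge]
    (4,3)@(9, 7): e=[0,16,96] → #  [on edge]
    (5,3)@(11, 7): e=[14,20,78] → #
    (6,3)@(13, 7): e=[28,24,60] → #
    (10,3)@(21, 7): e=[84,40,-12] → ·
    (5,4)@(11, 9): e=[0,48,64] → #  [on edge]
    (6,5)@(13, 11): e=[0,80,32] → #  [on edge]
    (7,6)@(15, 13): e=[0,112,0] → ·  [on edge]
    (8,7)@(17, 15): e=[0,144,-32] → ·  [on edge]
    (9,8)@(19, 17): e=[0,176,-64] → ·  [on edge]
  covered (16 px):
    · · · · · · · · · · ·
    · · · · · · · · · · ·
    · · · · · · · # # # #
    · · · · # # # # # # ·
    · · · · · # # # # · ·
    · · · · · · # # · · ·
    · · · · · · · · · · ·
    · · · · · · · · · · ·
    · · · · · · · · · · ·
T1:
  2·area = 128  (B↔C swapped to make it positive)
  edge (18, 16)→(6, 8): d=(-12,-8) top-left  bias=+0
  edge (6, 8)→(10, 0): d=(4,-8) top-left  bias=+0
  edge (10, 0)→(18, 16): d=(8,16) right/bottom  bias=-1
    (4,1)@(9, 3): e=[84,4,40] → #
    (5,1)@(11, 3): e=[100,20,8] → #
    (6,1)@(13, 3): e=[116,36,-24] → ·
    (4,2)@(9, 5): e=[60,12,56] → #
    (6,2)@(13, 5): e=[92,44,-8] → ·
    (3,3)@(7, 7): e=[20,4,104] → #
    (6,3)@(13, 7): e=[68,52,8] → #
    (7,3)@(15, 7): e=[84,68,-24] → ·
    (3,4)@(7, 9): e=[-4,12,120] → ·
    (4,4)@(9, 9): e=[12,28,88] → #
    (7,4)@(15, 9): e=[60,76,-8] → ·
    (4,5)@(9, 11): e=[-12,36,104] → ·
  covered (16 px):
    · · · · · · · · · · ·
    · · · · # # · · · · ·
    · · · · # # · · · · ·
    · · · # # # # · · · ·
    · · · · # # # · · · ·
    · · · · · # # # · · ·
    · · · · · · · # · · ·
    · · · · · · · · # · ·
    · · · · · · · · · · ·
T2:
  2·area = 36  (B↔C swapped to make it positive)
  edge (2, 6)→(4, 4): d=(2,-2) top-left  bias=+0
  edge (4, 4)→(16, 10): d=(12,6) right/bottom  bias=-1
  edge (16, 10)→(2, 6): d=(-14,-4) top-left  bias=+0
    (3,0)@(7, 1): e=[0,-54,90] → ·  [on edge]
    (2,1)@(5, 3): e=[0,-18,54] → ·  [on edge]
    (1,2)@(3, 5): e=[0,18,18] → #  [on edge]
    (2,2)@(5, 5): e=[4,6,26] → #
    (3,2)@(7, 5): e=[8,-6,34] → ·
    (0,3)@(1, 7): e=[0,54,-18] → ·  [on edge]
    (1,3)@(3, 7): e=[4,42,-10] → ·
    (2,3)@(5, 7): e=[8,30,-2] → ·
    (3,3)@(7, 7): e=[12,18,6] → #
    (4,3)@(9, 7): e=[16,6,14] → #
    (5,3)@(11, 7): e=[20,-6,22] → ·
    (3,4)@(7, 9): e=[16,42,-22] → ·
  covered (5 px):
    · · · · · · · · · · ·
    · · · · · · · · · · ·
    · # # · · · · · · · ·
    · · · # # · · · · · ·
    · · · · · · # · · · ·
    · · · · · · · · · · ·
    · · · · · · · · · · ·
    · · · · · · · · · · ·
    · · · · · · · · · · ·
T3:
  2·area = 40
  edge (18, 10)→(4, 12): d=(-14,2) right/bottom  bias=-1
  edge (4, 12)→(5, 9): d=(1,-3) top-left  bias=+0
  edge (5, 9)→(18, 10): d=(13,1) right/bottom  bias=-1
    (3,1)@(7, 3): e=[120,0,-80] → ·  [on edge]
    (2,4)@(5, 9): e=[40,0,0] → ·  [on edge]
    (2,5)@(5, 11): e=[12,2,26] → #
    (3,5)@(7, 11): e=[8,8,24] → #
    (4,5)@(9, 11): e=[4,14,22] → #
    (5,5)@(11, 11): e=[0,20,20] → ·  [on edge]
    (2,6)@(5, 13): e=[-16,4,52] → ·
    (3,6)@(7, 13): e=[-20,10,50] → ·
    (4,6)@(9, 13): e=[-24,16,48] → ·
    (1,7)@(3, 15): e=[-40,0,80] → ·  [on edge]
  covered (3 px):
    · · · · · · · · · · ·
    · · · · · · · · · · ·
    · · · · · · · · · · ·
    · · · · · · · · · · ·
    · · · · · · · · · · ·
    · · # # # · · · · · ·
    · · · · · · · · · · ·
    · · · · · · · · · · ·
    · · · · · · · · · · ·

Final: "outside"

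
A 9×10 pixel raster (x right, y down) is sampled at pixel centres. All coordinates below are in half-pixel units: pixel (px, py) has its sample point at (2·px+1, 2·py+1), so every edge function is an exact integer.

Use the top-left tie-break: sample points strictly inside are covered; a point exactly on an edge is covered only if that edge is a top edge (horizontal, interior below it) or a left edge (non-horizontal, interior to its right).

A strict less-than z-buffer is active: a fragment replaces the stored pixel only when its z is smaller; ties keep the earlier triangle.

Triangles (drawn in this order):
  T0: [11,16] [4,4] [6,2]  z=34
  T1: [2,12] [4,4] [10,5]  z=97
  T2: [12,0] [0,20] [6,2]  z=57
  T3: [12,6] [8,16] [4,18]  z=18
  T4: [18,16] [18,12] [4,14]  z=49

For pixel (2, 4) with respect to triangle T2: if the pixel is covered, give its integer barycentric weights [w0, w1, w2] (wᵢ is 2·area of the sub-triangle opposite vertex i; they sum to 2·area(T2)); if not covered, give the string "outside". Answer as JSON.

T0:
  2·area = 38
  edge (11, 16)→(4, 4): d=(-7,-12) top-left  bias=+0
  edge (4, 4)→(6, 2): d=(2,-2) top-left  bias=+0
  edge (6, 2)→(11, 16): d=(5,14) right/bottom  bias=-1
    (3,0)@(7, 1): e=[57,0,-19] → ·  [on edge]
    (2,1)@(5, 3): e=[19,0,19] → █  [on edge]
    (3,1)@(7, 3): e=[43,4,-9] → ·
    (1,2)@(3, 5): e=[-19,0,57] → ·  [on edge]
    (2,2)@(5, 5): e=[5,4,29] → █
    (3,2)@(7, 5): e=[29,8,1] → █
    (4,2)@(9, 5): e=[53,12,-27] → ·
    (0,3)@(1, 7): e=[-57,0,95] → ·  [on edge]
    (2,3)@(5, 7): e=[-9,8,39] → ·
    (3,3)@(7, 7): e=[15,12,11] → █
    (4,3)@(9, 7): e=[39,16,-17] → ·
    (3,4)@(7, 9): e=[1,16,21] → █
  covered (6 px):
    · · · · · · · · ·
    · · █ · · · · · ·
    · · █ █ · · · · ·
    · · · █ · · · · ·
    · · · █ · · · · ·
    · · · · █ · · · ·
    · · · · · · · · ·
    · · · · · · · · ·
    · · · · · · · · ·
    · · · · · · · · ·
T1:
  2·area = 50
  edge (2, 12)→(4, 4): d=(2,-8) top-left  bias=+0
  edge (4, 4)→(10, 5): d=(6,1) right/bottom  bias=-1
  edge (10, 5)→(2, 12): d=(-8,7) right/bottom  bias=-1
    (2,2)@(5, 5): e=[10,5,35] → █
    (3,2)@(7, 5): e=[26,3,21] → █
    (4,2)@(9, 5): e=[42,1,7] → █
    (5,2)@(11, 5): e=[58,-1,-7] → ·
    (2,3)@(5, 7): e=[14,17,19] → █
    (4,3)@(9, 7): e=[46,13,-9] → ·
    (1,4)@(3, 9): e=[2,31,17] → █
    (3,4)@(7, 9): e=[34,27,-11] → ·
    (1,5)@(3, 11): e=[6,43,1] → █
    (2,5)@(5, 11): e=[22,41,-13] → ·
    (1,6)@(3, 13): e=[10,55,-15] → ·
  covered (8 px):
    · · · · · · · · ·
    · · · · · · · · ·
    · · █ █ █ · · · ·
    · · █ █ · · · · ·
    · █ █ · · · · · ·
    · █ · · · · · · ·
    · · · · · · · · ·
    · · · · · · · · ·
    · · · · · · · · ·
    · · · · · · · · ·
T2:
  2·area = 96
  edge (12, 0)→(0, 20): d=(-12,20) right/bottom  bias=-1
  edge (0, 20)→(6, 2): d=(6,-18) top-left  bias=+0
  edge (6, 2)→(12, 0): d=(6,-2) top-left  bias=+0
    (4,0)@(9, 1): e=[48,48,0] → █  [on edge]
    (5,0)@(11, 1): e=[8,84,4] → █
    (6,0)@(13, 1): e=[-32,120,8] → ·
    (1,1)@(3, 3): e=[144,-48,0] → ·  [on edge]
    (3,1)@(7, 3): e=[64,24,8] → █
    (5,1)@(11, 3): e=[-16,96,16] → ·
    (2,2)@(5, 5): e=[80,0,16] → █  [on edge]
    (4,2)@(9, 5): e=[0,72,24] → ·  [on edge]
    (2,3)@(5, 7): e=[56,12,28] → █
    (4,3)@(9, 7): e=[-24,84,36] → ·
    (2,4)@(5, 9): e=[32,24,40] → █
    (3,4)@(7, 9): e=[-8,60,44] → ·
    (1,5)@(3, 11): e=[48,0,48] → █  [on edge]
    (1,7)@(3, 15): e=[0,24,72] → ·  [on edge]
    (0,8)@(1, 17): e=[16,0,80] → █  [on edge]
  covered (13 px):
    · · · · █ █ · · ·
    · · · █ █ · · · ·
    · · █ █ · · · · ·
    · · █ █ · · · · ·
    · · █ · · · · · ·
    · █ █ · · · · · ·
    · █ · · · · · · ·
    · · · · · · · · ·
    █ · · · · · · · ·
    · · · · · · · · ·
T3:
  2·area = 32
  edge (12, 6)→(8, 16): d=(-4,10) right/bottom  bias=-1
  edge (8, 16)→(4, 18): d=(-4,2) right/bottom  bias=-1
  edge (4, 18)→(12, 6): d=(8,-12) top-left  bias=+0
    (4,5)@(9, 11): e=[10,18,4] → █
    (5,5)@(11, 11): e=[-10,14,28] → ·
    (4,6)@(9, 13): e=[2,10,20] → █
    (5,6)@(11, 13): e=[-18,6,44] → ·
    (3,7)@(7, 15): e=[14,6,12] → █
    (4,7)@(9, 15): e=[-6,2,36] → ·
    (2,8)@(5, 17): e=[26,2,4] → █
    (3,8)@(7, 17): e=[6,-2,28] → ·
    (2,9)@(5, 19): e=[18,-6,20] → ·
  covered (4 px):
    · · · · · · · · ·
    · · · · · · · · ·
    · · · · · · · · ·
    · · · · · · · · ·
    · · · · · · · · ·
    · · · · █ · · · ·
    · · · · █ · · · ·
    · · · █ · · · · ·
    · · █ · · · · · ·
    · · · · · · · · ·
T4:
  2·area = 56  (B↔C swapped to make it positive)
  edge (18, 16)→(4, 14): d=(-14,-2) top-left  bias=+0
  edge (4, 14)→(18, 12): d=(14,-2) top-left  bias=+0
  edge (18, 12)→(18, 16): d=(0,4) right/bottom  bias=-1
    (5,6)@(11, 13): e=[28,0,28] → █  [on edge]
    (6,6)@(13, 13): e=[32,4,20] → █
    (7,6)@(15, 13): e=[36,8,12] → █
    (8,6)@(17, 13): e=[40,12,4] → █
    (5,7)@(11, 15): e=[0,28,28] → █  [on edge]
    (5,8)@(11, 17): e=[-28,56,28] → ·
    (6,8)@(13, 17): e=[-24,60,20] → ·
    (7,8)@(15, 17): e=[-20,64,12] → ·
    (8,8)@(17, 17): e=[-16,68,4] → ·
  covered (8 px):
    · · · · · · · · ·
    · · · · · · · · ·
    · · · · · · · · ·
    · · · · · · · · ·
    · · · · · · · · ·
    · · · · · · · · ·
    · · · · · █ █ █ █
    · · · · · █ █ █ █
    · · · · · · · · ·
    · · · · · · · · ·

Final: [24,40,32]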